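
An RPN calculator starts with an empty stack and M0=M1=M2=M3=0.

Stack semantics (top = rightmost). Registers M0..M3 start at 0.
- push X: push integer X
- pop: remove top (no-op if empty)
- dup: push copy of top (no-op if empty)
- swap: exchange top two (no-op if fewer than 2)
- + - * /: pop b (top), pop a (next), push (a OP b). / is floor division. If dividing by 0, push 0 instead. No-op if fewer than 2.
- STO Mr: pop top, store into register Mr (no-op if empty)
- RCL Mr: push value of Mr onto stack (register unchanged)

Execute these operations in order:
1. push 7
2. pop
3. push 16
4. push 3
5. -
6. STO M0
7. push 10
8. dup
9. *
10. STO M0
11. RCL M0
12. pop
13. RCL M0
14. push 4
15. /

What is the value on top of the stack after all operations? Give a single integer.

After op 1 (push 7): stack=[7] mem=[0,0,0,0]
After op 2 (pop): stack=[empty] mem=[0,0,0,0]
After op 3 (push 16): stack=[16] mem=[0,0,0,0]
After op 4 (push 3): stack=[16,3] mem=[0,0,0,0]
After op 5 (-): stack=[13] mem=[0,0,0,0]
After op 6 (STO M0): stack=[empty] mem=[13,0,0,0]
After op 7 (push 10): stack=[10] mem=[13,0,0,0]
After op 8 (dup): stack=[10,10] mem=[13,0,0,0]
After op 9 (*): stack=[100] mem=[13,0,0,0]
After op 10 (STO M0): stack=[empty] mem=[100,0,0,0]
After op 11 (RCL M0): stack=[100] mem=[100,0,0,0]
After op 12 (pop): stack=[empty] mem=[100,0,0,0]
After op 13 (RCL M0): stack=[100] mem=[100,0,0,0]
After op 14 (push 4): stack=[100,4] mem=[100,0,0,0]
After op 15 (/): stack=[25] mem=[100,0,0,0]

Answer: 25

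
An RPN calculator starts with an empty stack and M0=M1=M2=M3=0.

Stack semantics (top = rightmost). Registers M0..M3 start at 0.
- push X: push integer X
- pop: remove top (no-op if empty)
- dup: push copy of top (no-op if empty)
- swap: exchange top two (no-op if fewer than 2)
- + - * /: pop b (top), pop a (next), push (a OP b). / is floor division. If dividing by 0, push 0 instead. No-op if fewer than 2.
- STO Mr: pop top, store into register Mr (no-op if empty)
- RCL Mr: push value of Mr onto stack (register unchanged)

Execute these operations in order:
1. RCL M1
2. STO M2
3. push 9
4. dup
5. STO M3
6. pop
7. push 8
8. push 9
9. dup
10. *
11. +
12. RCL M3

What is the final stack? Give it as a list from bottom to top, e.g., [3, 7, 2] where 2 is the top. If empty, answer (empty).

Answer: [89, 9]

Derivation:
After op 1 (RCL M1): stack=[0] mem=[0,0,0,0]
After op 2 (STO M2): stack=[empty] mem=[0,0,0,0]
After op 3 (push 9): stack=[9] mem=[0,0,0,0]
After op 4 (dup): stack=[9,9] mem=[0,0,0,0]
After op 5 (STO M3): stack=[9] mem=[0,0,0,9]
After op 6 (pop): stack=[empty] mem=[0,0,0,9]
After op 7 (push 8): stack=[8] mem=[0,0,0,9]
After op 8 (push 9): stack=[8,9] mem=[0,0,0,9]
After op 9 (dup): stack=[8,9,9] mem=[0,0,0,9]
After op 10 (*): stack=[8,81] mem=[0,0,0,9]
After op 11 (+): stack=[89] mem=[0,0,0,9]
After op 12 (RCL M3): stack=[89,9] mem=[0,0,0,9]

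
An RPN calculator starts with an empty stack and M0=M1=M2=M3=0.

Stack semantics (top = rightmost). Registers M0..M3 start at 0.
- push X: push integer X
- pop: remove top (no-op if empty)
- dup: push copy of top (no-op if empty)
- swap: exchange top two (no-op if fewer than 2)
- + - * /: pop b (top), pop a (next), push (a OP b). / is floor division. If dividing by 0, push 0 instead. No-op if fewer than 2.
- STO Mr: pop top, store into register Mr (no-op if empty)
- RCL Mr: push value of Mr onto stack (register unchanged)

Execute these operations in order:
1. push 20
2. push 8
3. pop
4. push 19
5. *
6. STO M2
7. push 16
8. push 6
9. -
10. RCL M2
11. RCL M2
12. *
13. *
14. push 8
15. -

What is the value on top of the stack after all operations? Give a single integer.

After op 1 (push 20): stack=[20] mem=[0,0,0,0]
After op 2 (push 8): stack=[20,8] mem=[0,0,0,0]
After op 3 (pop): stack=[20] mem=[0,0,0,0]
After op 4 (push 19): stack=[20,19] mem=[0,0,0,0]
After op 5 (*): stack=[380] mem=[0,0,0,0]
After op 6 (STO M2): stack=[empty] mem=[0,0,380,0]
After op 7 (push 16): stack=[16] mem=[0,0,380,0]
After op 8 (push 6): stack=[16,6] mem=[0,0,380,0]
After op 9 (-): stack=[10] mem=[0,0,380,0]
After op 10 (RCL M2): stack=[10,380] mem=[0,0,380,0]
After op 11 (RCL M2): stack=[10,380,380] mem=[0,0,380,0]
After op 12 (*): stack=[10,144400] mem=[0,0,380,0]
After op 13 (*): stack=[1444000] mem=[0,0,380,0]
After op 14 (push 8): stack=[1444000,8] mem=[0,0,380,0]
After op 15 (-): stack=[1443992] mem=[0,0,380,0]

Answer: 1443992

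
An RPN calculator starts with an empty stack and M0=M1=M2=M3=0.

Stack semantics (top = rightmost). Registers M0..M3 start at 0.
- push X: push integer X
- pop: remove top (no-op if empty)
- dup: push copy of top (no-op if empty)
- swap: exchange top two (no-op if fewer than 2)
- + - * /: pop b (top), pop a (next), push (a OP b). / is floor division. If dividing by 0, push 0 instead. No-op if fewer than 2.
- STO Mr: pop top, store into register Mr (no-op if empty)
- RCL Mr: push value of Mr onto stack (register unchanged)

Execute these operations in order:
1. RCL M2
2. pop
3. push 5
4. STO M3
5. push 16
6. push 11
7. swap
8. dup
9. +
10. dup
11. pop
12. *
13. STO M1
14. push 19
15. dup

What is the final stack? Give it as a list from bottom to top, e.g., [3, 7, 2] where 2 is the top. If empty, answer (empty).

After op 1 (RCL M2): stack=[0] mem=[0,0,0,0]
After op 2 (pop): stack=[empty] mem=[0,0,0,0]
After op 3 (push 5): stack=[5] mem=[0,0,0,0]
After op 4 (STO M3): stack=[empty] mem=[0,0,0,5]
After op 5 (push 16): stack=[16] mem=[0,0,0,5]
After op 6 (push 11): stack=[16,11] mem=[0,0,0,5]
After op 7 (swap): stack=[11,16] mem=[0,0,0,5]
After op 8 (dup): stack=[11,16,16] mem=[0,0,0,5]
After op 9 (+): stack=[11,32] mem=[0,0,0,5]
After op 10 (dup): stack=[11,32,32] mem=[0,0,0,5]
After op 11 (pop): stack=[11,32] mem=[0,0,0,5]
After op 12 (*): stack=[352] mem=[0,0,0,5]
After op 13 (STO M1): stack=[empty] mem=[0,352,0,5]
After op 14 (push 19): stack=[19] mem=[0,352,0,5]
After op 15 (dup): stack=[19,19] mem=[0,352,0,5]

Answer: [19, 19]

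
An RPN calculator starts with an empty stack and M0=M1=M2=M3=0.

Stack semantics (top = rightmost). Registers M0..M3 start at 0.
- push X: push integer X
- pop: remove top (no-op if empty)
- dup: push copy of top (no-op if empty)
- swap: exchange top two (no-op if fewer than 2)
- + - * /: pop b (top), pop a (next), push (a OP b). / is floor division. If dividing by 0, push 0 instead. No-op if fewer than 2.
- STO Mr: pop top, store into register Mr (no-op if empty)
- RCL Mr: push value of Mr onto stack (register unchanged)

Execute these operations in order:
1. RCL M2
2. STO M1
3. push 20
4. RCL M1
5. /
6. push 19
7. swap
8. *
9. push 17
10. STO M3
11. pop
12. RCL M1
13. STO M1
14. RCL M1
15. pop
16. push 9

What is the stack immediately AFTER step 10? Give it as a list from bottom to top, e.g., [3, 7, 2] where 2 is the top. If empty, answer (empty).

After op 1 (RCL M2): stack=[0] mem=[0,0,0,0]
After op 2 (STO M1): stack=[empty] mem=[0,0,0,0]
After op 3 (push 20): stack=[20] mem=[0,0,0,0]
After op 4 (RCL M1): stack=[20,0] mem=[0,0,0,0]
After op 5 (/): stack=[0] mem=[0,0,0,0]
After op 6 (push 19): stack=[0,19] mem=[0,0,0,0]
After op 7 (swap): stack=[19,0] mem=[0,0,0,0]
After op 8 (*): stack=[0] mem=[0,0,0,0]
After op 9 (push 17): stack=[0,17] mem=[0,0,0,0]
After op 10 (STO M3): stack=[0] mem=[0,0,0,17]

[0]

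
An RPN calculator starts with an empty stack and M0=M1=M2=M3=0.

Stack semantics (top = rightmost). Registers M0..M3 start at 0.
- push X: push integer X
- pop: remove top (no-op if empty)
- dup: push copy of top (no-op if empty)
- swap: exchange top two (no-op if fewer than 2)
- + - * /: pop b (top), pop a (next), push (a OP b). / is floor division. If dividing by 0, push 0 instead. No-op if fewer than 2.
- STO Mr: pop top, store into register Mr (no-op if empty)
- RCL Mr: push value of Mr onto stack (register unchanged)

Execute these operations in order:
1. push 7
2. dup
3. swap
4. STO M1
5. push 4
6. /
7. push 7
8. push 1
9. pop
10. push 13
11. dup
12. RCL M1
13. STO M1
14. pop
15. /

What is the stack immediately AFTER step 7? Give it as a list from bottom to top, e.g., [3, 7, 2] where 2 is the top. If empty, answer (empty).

After op 1 (push 7): stack=[7] mem=[0,0,0,0]
After op 2 (dup): stack=[7,7] mem=[0,0,0,0]
After op 3 (swap): stack=[7,7] mem=[0,0,0,0]
After op 4 (STO M1): stack=[7] mem=[0,7,0,0]
After op 5 (push 4): stack=[7,4] mem=[0,7,0,0]
After op 6 (/): stack=[1] mem=[0,7,0,0]
After op 7 (push 7): stack=[1,7] mem=[0,7,0,0]

[1, 7]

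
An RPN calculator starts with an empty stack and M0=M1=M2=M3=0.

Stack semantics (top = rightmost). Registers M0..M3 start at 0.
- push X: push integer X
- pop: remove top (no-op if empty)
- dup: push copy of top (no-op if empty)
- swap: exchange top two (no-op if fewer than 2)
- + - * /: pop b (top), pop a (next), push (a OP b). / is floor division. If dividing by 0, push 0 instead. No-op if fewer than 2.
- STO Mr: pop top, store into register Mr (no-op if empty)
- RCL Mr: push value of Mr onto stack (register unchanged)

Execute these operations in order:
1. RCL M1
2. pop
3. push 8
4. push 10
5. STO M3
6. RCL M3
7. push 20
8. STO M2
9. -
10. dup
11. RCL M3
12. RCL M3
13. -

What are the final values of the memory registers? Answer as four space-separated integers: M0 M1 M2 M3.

After op 1 (RCL M1): stack=[0] mem=[0,0,0,0]
After op 2 (pop): stack=[empty] mem=[0,0,0,0]
After op 3 (push 8): stack=[8] mem=[0,0,0,0]
After op 4 (push 10): stack=[8,10] mem=[0,0,0,0]
After op 5 (STO M3): stack=[8] mem=[0,0,0,10]
After op 6 (RCL M3): stack=[8,10] mem=[0,0,0,10]
After op 7 (push 20): stack=[8,10,20] mem=[0,0,0,10]
After op 8 (STO M2): stack=[8,10] mem=[0,0,20,10]
After op 9 (-): stack=[-2] mem=[0,0,20,10]
After op 10 (dup): stack=[-2,-2] mem=[0,0,20,10]
After op 11 (RCL M3): stack=[-2,-2,10] mem=[0,0,20,10]
After op 12 (RCL M3): stack=[-2,-2,10,10] mem=[0,0,20,10]
After op 13 (-): stack=[-2,-2,0] mem=[0,0,20,10]

Answer: 0 0 20 10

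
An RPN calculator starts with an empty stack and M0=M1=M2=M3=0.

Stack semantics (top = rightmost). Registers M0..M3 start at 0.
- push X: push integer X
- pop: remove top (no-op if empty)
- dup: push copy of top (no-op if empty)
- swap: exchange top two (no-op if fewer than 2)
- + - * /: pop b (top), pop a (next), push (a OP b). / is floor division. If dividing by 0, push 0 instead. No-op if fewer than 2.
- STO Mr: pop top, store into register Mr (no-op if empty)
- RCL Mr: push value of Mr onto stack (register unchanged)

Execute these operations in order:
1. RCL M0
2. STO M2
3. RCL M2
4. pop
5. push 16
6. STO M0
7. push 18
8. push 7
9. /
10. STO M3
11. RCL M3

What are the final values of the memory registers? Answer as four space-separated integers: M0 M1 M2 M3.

Answer: 16 0 0 2

Derivation:
After op 1 (RCL M0): stack=[0] mem=[0,0,0,0]
After op 2 (STO M2): stack=[empty] mem=[0,0,0,0]
After op 3 (RCL M2): stack=[0] mem=[0,0,0,0]
After op 4 (pop): stack=[empty] mem=[0,0,0,0]
After op 5 (push 16): stack=[16] mem=[0,0,0,0]
After op 6 (STO M0): stack=[empty] mem=[16,0,0,0]
After op 7 (push 18): stack=[18] mem=[16,0,0,0]
After op 8 (push 7): stack=[18,7] mem=[16,0,0,0]
After op 9 (/): stack=[2] mem=[16,0,0,0]
After op 10 (STO M3): stack=[empty] mem=[16,0,0,2]
After op 11 (RCL M3): stack=[2] mem=[16,0,0,2]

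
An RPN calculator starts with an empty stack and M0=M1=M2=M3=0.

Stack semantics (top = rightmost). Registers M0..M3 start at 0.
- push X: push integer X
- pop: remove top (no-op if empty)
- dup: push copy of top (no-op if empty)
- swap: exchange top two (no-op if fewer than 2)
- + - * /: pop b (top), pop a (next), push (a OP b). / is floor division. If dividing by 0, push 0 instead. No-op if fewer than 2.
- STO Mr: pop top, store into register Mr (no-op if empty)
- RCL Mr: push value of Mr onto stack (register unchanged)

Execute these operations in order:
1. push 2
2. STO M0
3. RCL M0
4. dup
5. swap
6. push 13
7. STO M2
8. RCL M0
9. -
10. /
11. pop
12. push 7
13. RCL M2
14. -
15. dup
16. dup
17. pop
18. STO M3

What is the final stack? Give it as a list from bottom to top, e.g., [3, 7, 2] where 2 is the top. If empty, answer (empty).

After op 1 (push 2): stack=[2] mem=[0,0,0,0]
After op 2 (STO M0): stack=[empty] mem=[2,0,0,0]
After op 3 (RCL M0): stack=[2] mem=[2,0,0,0]
After op 4 (dup): stack=[2,2] mem=[2,0,0,0]
After op 5 (swap): stack=[2,2] mem=[2,0,0,0]
After op 6 (push 13): stack=[2,2,13] mem=[2,0,0,0]
After op 7 (STO M2): stack=[2,2] mem=[2,0,13,0]
After op 8 (RCL M0): stack=[2,2,2] mem=[2,0,13,0]
After op 9 (-): stack=[2,0] mem=[2,0,13,0]
After op 10 (/): stack=[0] mem=[2,0,13,0]
After op 11 (pop): stack=[empty] mem=[2,0,13,0]
After op 12 (push 7): stack=[7] mem=[2,0,13,0]
After op 13 (RCL M2): stack=[7,13] mem=[2,0,13,0]
After op 14 (-): stack=[-6] mem=[2,0,13,0]
After op 15 (dup): stack=[-6,-6] mem=[2,0,13,0]
After op 16 (dup): stack=[-6,-6,-6] mem=[2,0,13,0]
After op 17 (pop): stack=[-6,-6] mem=[2,0,13,0]
After op 18 (STO M3): stack=[-6] mem=[2,0,13,-6]

Answer: [-6]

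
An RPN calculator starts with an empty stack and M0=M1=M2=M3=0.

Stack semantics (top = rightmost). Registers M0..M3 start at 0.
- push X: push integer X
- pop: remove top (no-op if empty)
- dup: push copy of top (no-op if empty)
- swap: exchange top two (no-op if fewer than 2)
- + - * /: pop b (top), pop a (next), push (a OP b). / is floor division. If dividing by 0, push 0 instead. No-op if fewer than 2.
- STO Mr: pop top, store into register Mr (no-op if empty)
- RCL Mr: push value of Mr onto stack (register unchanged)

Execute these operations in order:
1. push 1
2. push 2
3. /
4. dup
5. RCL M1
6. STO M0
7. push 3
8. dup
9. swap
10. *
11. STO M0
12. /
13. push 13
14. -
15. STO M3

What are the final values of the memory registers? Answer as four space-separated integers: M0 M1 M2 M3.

Answer: 9 0 0 -13

Derivation:
After op 1 (push 1): stack=[1] mem=[0,0,0,0]
After op 2 (push 2): stack=[1,2] mem=[0,0,0,0]
After op 3 (/): stack=[0] mem=[0,0,0,0]
After op 4 (dup): stack=[0,0] mem=[0,0,0,0]
After op 5 (RCL M1): stack=[0,0,0] mem=[0,0,0,0]
After op 6 (STO M0): stack=[0,0] mem=[0,0,0,0]
After op 7 (push 3): stack=[0,0,3] mem=[0,0,0,0]
After op 8 (dup): stack=[0,0,3,3] mem=[0,0,0,0]
After op 9 (swap): stack=[0,0,3,3] mem=[0,0,0,0]
After op 10 (*): stack=[0,0,9] mem=[0,0,0,0]
After op 11 (STO M0): stack=[0,0] mem=[9,0,0,0]
After op 12 (/): stack=[0] mem=[9,0,0,0]
After op 13 (push 13): stack=[0,13] mem=[9,0,0,0]
After op 14 (-): stack=[-13] mem=[9,0,0,0]
After op 15 (STO M3): stack=[empty] mem=[9,0,0,-13]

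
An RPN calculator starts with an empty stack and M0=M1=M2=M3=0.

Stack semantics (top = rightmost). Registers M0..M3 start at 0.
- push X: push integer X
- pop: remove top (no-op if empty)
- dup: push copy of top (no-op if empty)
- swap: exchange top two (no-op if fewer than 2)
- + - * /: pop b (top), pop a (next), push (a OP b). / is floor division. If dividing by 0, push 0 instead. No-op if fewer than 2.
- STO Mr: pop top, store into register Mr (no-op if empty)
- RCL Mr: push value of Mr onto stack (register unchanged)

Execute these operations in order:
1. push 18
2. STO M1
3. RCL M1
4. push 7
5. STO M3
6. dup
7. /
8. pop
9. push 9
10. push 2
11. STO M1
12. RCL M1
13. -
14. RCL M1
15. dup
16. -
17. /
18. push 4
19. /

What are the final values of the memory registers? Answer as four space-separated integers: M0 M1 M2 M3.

After op 1 (push 18): stack=[18] mem=[0,0,0,0]
After op 2 (STO M1): stack=[empty] mem=[0,18,0,0]
After op 3 (RCL M1): stack=[18] mem=[0,18,0,0]
After op 4 (push 7): stack=[18,7] mem=[0,18,0,0]
After op 5 (STO M3): stack=[18] mem=[0,18,0,7]
After op 6 (dup): stack=[18,18] mem=[0,18,0,7]
After op 7 (/): stack=[1] mem=[0,18,0,7]
After op 8 (pop): stack=[empty] mem=[0,18,0,7]
After op 9 (push 9): stack=[9] mem=[0,18,0,7]
After op 10 (push 2): stack=[9,2] mem=[0,18,0,7]
After op 11 (STO M1): stack=[9] mem=[0,2,0,7]
After op 12 (RCL M1): stack=[9,2] mem=[0,2,0,7]
After op 13 (-): stack=[7] mem=[0,2,0,7]
After op 14 (RCL M1): stack=[7,2] mem=[0,2,0,7]
After op 15 (dup): stack=[7,2,2] mem=[0,2,0,7]
After op 16 (-): stack=[7,0] mem=[0,2,0,7]
After op 17 (/): stack=[0] mem=[0,2,0,7]
After op 18 (push 4): stack=[0,4] mem=[0,2,0,7]
After op 19 (/): stack=[0] mem=[0,2,0,7]

Answer: 0 2 0 7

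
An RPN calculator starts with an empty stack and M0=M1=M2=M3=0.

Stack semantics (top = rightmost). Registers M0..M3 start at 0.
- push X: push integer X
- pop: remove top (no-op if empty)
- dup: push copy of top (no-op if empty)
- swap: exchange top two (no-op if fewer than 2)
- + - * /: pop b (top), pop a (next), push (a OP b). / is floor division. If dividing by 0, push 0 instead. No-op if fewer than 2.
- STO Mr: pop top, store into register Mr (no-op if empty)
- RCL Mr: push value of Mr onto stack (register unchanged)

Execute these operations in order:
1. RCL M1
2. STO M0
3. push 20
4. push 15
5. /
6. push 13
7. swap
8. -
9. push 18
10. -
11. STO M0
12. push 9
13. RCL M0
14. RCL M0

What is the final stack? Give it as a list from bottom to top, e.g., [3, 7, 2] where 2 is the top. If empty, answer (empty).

After op 1 (RCL M1): stack=[0] mem=[0,0,0,0]
After op 2 (STO M0): stack=[empty] mem=[0,0,0,0]
After op 3 (push 20): stack=[20] mem=[0,0,0,0]
After op 4 (push 15): stack=[20,15] mem=[0,0,0,0]
After op 5 (/): stack=[1] mem=[0,0,0,0]
After op 6 (push 13): stack=[1,13] mem=[0,0,0,0]
After op 7 (swap): stack=[13,1] mem=[0,0,0,0]
After op 8 (-): stack=[12] mem=[0,0,0,0]
After op 9 (push 18): stack=[12,18] mem=[0,0,0,0]
After op 10 (-): stack=[-6] mem=[0,0,0,0]
After op 11 (STO M0): stack=[empty] mem=[-6,0,0,0]
After op 12 (push 9): stack=[9] mem=[-6,0,0,0]
After op 13 (RCL M0): stack=[9,-6] mem=[-6,0,0,0]
After op 14 (RCL M0): stack=[9,-6,-6] mem=[-6,0,0,0]

Answer: [9, -6, -6]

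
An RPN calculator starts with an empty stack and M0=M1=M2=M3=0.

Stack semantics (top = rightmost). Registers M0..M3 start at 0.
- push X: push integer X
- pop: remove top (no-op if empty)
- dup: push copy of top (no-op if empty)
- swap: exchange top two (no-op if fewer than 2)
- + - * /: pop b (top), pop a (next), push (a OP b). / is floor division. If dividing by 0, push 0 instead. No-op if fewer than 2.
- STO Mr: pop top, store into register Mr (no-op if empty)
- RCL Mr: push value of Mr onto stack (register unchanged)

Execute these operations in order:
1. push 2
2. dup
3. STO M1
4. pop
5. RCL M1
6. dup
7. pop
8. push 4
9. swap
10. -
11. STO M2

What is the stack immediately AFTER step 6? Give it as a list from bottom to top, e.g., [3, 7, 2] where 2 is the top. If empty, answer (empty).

After op 1 (push 2): stack=[2] mem=[0,0,0,0]
After op 2 (dup): stack=[2,2] mem=[0,0,0,0]
After op 3 (STO M1): stack=[2] mem=[0,2,0,0]
After op 4 (pop): stack=[empty] mem=[0,2,0,0]
After op 5 (RCL M1): stack=[2] mem=[0,2,0,0]
After op 6 (dup): stack=[2,2] mem=[0,2,0,0]

[2, 2]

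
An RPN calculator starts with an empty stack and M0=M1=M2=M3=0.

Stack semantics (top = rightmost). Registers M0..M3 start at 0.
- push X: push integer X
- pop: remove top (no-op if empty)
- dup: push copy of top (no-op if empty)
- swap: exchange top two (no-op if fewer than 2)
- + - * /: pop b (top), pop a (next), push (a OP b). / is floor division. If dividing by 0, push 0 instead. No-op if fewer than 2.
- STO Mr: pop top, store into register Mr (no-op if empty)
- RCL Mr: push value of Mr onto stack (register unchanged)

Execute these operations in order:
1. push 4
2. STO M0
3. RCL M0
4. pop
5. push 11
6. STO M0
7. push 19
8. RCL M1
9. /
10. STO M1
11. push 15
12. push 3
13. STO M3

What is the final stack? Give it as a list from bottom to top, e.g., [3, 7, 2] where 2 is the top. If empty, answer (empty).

After op 1 (push 4): stack=[4] mem=[0,0,0,0]
After op 2 (STO M0): stack=[empty] mem=[4,0,0,0]
After op 3 (RCL M0): stack=[4] mem=[4,0,0,0]
After op 4 (pop): stack=[empty] mem=[4,0,0,0]
After op 5 (push 11): stack=[11] mem=[4,0,0,0]
After op 6 (STO M0): stack=[empty] mem=[11,0,0,0]
After op 7 (push 19): stack=[19] mem=[11,0,0,0]
After op 8 (RCL M1): stack=[19,0] mem=[11,0,0,0]
After op 9 (/): stack=[0] mem=[11,0,0,0]
After op 10 (STO M1): stack=[empty] mem=[11,0,0,0]
After op 11 (push 15): stack=[15] mem=[11,0,0,0]
After op 12 (push 3): stack=[15,3] mem=[11,0,0,0]
After op 13 (STO M3): stack=[15] mem=[11,0,0,3]

Answer: [15]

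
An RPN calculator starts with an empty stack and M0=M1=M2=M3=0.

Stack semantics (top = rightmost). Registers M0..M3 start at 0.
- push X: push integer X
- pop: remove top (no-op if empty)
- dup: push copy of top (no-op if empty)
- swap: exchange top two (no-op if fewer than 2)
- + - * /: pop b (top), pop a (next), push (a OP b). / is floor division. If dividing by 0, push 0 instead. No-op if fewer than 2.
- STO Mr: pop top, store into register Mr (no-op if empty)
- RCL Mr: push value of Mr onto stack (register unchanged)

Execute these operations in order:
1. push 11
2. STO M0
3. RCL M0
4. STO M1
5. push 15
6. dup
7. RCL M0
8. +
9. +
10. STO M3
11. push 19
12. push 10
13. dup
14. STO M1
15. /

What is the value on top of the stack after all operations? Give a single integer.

After op 1 (push 11): stack=[11] mem=[0,0,0,0]
After op 2 (STO M0): stack=[empty] mem=[11,0,0,0]
After op 3 (RCL M0): stack=[11] mem=[11,0,0,0]
After op 4 (STO M1): stack=[empty] mem=[11,11,0,0]
After op 5 (push 15): stack=[15] mem=[11,11,0,0]
After op 6 (dup): stack=[15,15] mem=[11,11,0,0]
After op 7 (RCL M0): stack=[15,15,11] mem=[11,11,0,0]
After op 8 (+): stack=[15,26] mem=[11,11,0,0]
After op 9 (+): stack=[41] mem=[11,11,0,0]
After op 10 (STO M3): stack=[empty] mem=[11,11,0,41]
After op 11 (push 19): stack=[19] mem=[11,11,0,41]
After op 12 (push 10): stack=[19,10] mem=[11,11,0,41]
After op 13 (dup): stack=[19,10,10] mem=[11,11,0,41]
After op 14 (STO M1): stack=[19,10] mem=[11,10,0,41]
After op 15 (/): stack=[1] mem=[11,10,0,41]

Answer: 1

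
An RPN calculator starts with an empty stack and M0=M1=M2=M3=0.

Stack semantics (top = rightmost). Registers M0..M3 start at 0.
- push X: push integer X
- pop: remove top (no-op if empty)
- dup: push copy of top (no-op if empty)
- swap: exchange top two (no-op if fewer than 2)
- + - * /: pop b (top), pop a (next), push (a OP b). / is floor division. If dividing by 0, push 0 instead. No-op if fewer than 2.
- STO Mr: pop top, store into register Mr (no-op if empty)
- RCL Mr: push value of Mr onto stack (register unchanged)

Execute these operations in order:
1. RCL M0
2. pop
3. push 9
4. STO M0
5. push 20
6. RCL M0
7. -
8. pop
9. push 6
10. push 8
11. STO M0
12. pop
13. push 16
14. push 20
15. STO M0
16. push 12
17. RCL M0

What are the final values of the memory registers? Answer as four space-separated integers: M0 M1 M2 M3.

After op 1 (RCL M0): stack=[0] mem=[0,0,0,0]
After op 2 (pop): stack=[empty] mem=[0,0,0,0]
After op 3 (push 9): stack=[9] mem=[0,0,0,0]
After op 4 (STO M0): stack=[empty] mem=[9,0,0,0]
After op 5 (push 20): stack=[20] mem=[9,0,0,0]
After op 6 (RCL M0): stack=[20,9] mem=[9,0,0,0]
After op 7 (-): stack=[11] mem=[9,0,0,0]
After op 8 (pop): stack=[empty] mem=[9,0,0,0]
After op 9 (push 6): stack=[6] mem=[9,0,0,0]
After op 10 (push 8): stack=[6,8] mem=[9,0,0,0]
After op 11 (STO M0): stack=[6] mem=[8,0,0,0]
After op 12 (pop): stack=[empty] mem=[8,0,0,0]
After op 13 (push 16): stack=[16] mem=[8,0,0,0]
After op 14 (push 20): stack=[16,20] mem=[8,0,0,0]
After op 15 (STO M0): stack=[16] mem=[20,0,0,0]
After op 16 (push 12): stack=[16,12] mem=[20,0,0,0]
After op 17 (RCL M0): stack=[16,12,20] mem=[20,0,0,0]

Answer: 20 0 0 0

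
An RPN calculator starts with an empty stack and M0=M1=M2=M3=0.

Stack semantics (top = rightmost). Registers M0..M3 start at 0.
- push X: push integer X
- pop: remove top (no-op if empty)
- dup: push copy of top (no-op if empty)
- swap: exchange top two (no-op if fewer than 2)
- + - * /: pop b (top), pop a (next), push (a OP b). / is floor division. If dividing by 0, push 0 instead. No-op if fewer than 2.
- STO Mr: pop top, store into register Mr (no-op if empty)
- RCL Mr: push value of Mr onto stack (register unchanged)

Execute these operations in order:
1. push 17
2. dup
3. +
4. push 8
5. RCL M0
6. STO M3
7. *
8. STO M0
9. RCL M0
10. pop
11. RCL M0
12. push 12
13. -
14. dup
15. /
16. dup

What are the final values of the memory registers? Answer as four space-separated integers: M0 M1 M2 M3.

After op 1 (push 17): stack=[17] mem=[0,0,0,0]
After op 2 (dup): stack=[17,17] mem=[0,0,0,0]
After op 3 (+): stack=[34] mem=[0,0,0,0]
After op 4 (push 8): stack=[34,8] mem=[0,0,0,0]
After op 5 (RCL M0): stack=[34,8,0] mem=[0,0,0,0]
After op 6 (STO M3): stack=[34,8] mem=[0,0,0,0]
After op 7 (*): stack=[272] mem=[0,0,0,0]
After op 8 (STO M0): stack=[empty] mem=[272,0,0,0]
After op 9 (RCL M0): stack=[272] mem=[272,0,0,0]
After op 10 (pop): stack=[empty] mem=[272,0,0,0]
After op 11 (RCL M0): stack=[272] mem=[272,0,0,0]
After op 12 (push 12): stack=[272,12] mem=[272,0,0,0]
After op 13 (-): stack=[260] mem=[272,0,0,0]
After op 14 (dup): stack=[260,260] mem=[272,0,0,0]
After op 15 (/): stack=[1] mem=[272,0,0,0]
After op 16 (dup): stack=[1,1] mem=[272,0,0,0]

Answer: 272 0 0 0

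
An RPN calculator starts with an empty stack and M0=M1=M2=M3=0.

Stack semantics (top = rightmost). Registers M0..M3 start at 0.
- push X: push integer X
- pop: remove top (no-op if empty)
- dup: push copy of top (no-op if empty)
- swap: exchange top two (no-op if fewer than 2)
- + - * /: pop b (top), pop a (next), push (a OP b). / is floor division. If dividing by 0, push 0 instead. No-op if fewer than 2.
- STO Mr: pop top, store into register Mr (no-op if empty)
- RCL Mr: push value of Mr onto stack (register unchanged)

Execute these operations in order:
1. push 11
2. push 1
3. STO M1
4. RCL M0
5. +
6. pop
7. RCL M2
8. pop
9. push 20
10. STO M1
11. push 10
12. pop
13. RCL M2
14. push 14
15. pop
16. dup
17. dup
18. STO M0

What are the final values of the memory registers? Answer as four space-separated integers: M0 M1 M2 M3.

After op 1 (push 11): stack=[11] mem=[0,0,0,0]
After op 2 (push 1): stack=[11,1] mem=[0,0,0,0]
After op 3 (STO M1): stack=[11] mem=[0,1,0,0]
After op 4 (RCL M0): stack=[11,0] mem=[0,1,0,0]
After op 5 (+): stack=[11] mem=[0,1,0,0]
After op 6 (pop): stack=[empty] mem=[0,1,0,0]
After op 7 (RCL M2): stack=[0] mem=[0,1,0,0]
After op 8 (pop): stack=[empty] mem=[0,1,0,0]
After op 9 (push 20): stack=[20] mem=[0,1,0,0]
After op 10 (STO M1): stack=[empty] mem=[0,20,0,0]
After op 11 (push 10): stack=[10] mem=[0,20,0,0]
After op 12 (pop): stack=[empty] mem=[0,20,0,0]
After op 13 (RCL M2): stack=[0] mem=[0,20,0,0]
After op 14 (push 14): stack=[0,14] mem=[0,20,0,0]
After op 15 (pop): stack=[0] mem=[0,20,0,0]
After op 16 (dup): stack=[0,0] mem=[0,20,0,0]
After op 17 (dup): stack=[0,0,0] mem=[0,20,0,0]
After op 18 (STO M0): stack=[0,0] mem=[0,20,0,0]

Answer: 0 20 0 0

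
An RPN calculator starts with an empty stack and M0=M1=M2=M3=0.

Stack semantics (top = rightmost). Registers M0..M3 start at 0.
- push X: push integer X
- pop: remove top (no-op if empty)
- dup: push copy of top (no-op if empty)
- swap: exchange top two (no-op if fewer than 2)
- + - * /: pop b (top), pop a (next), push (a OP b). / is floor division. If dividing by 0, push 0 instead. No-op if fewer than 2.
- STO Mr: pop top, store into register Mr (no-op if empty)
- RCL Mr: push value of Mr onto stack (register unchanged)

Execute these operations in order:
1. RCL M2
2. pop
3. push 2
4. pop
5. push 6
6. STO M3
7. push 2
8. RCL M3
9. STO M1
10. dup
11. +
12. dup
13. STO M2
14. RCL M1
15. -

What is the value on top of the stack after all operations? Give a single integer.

Answer: -2

Derivation:
After op 1 (RCL M2): stack=[0] mem=[0,0,0,0]
After op 2 (pop): stack=[empty] mem=[0,0,0,0]
After op 3 (push 2): stack=[2] mem=[0,0,0,0]
After op 4 (pop): stack=[empty] mem=[0,0,0,0]
After op 5 (push 6): stack=[6] mem=[0,0,0,0]
After op 6 (STO M3): stack=[empty] mem=[0,0,0,6]
After op 7 (push 2): stack=[2] mem=[0,0,0,6]
After op 8 (RCL M3): stack=[2,6] mem=[0,0,0,6]
After op 9 (STO M1): stack=[2] mem=[0,6,0,6]
After op 10 (dup): stack=[2,2] mem=[0,6,0,6]
After op 11 (+): stack=[4] mem=[0,6,0,6]
After op 12 (dup): stack=[4,4] mem=[0,6,0,6]
After op 13 (STO M2): stack=[4] mem=[0,6,4,6]
After op 14 (RCL M1): stack=[4,6] mem=[0,6,4,6]
After op 15 (-): stack=[-2] mem=[0,6,4,6]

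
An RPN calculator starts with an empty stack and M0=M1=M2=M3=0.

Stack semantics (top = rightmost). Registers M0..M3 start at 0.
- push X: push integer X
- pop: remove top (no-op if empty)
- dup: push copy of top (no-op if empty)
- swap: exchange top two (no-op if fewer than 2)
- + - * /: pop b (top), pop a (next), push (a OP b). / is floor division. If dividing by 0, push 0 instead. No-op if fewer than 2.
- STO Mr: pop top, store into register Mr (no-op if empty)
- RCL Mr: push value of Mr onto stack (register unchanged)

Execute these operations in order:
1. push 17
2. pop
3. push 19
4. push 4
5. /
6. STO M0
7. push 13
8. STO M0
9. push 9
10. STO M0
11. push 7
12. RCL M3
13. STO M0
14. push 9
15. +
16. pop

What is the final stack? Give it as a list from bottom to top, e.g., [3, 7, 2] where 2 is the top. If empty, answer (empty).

After op 1 (push 17): stack=[17] mem=[0,0,0,0]
After op 2 (pop): stack=[empty] mem=[0,0,0,0]
After op 3 (push 19): stack=[19] mem=[0,0,0,0]
After op 4 (push 4): stack=[19,4] mem=[0,0,0,0]
After op 5 (/): stack=[4] mem=[0,0,0,0]
After op 6 (STO M0): stack=[empty] mem=[4,0,0,0]
After op 7 (push 13): stack=[13] mem=[4,0,0,0]
After op 8 (STO M0): stack=[empty] mem=[13,0,0,0]
After op 9 (push 9): stack=[9] mem=[13,0,0,0]
After op 10 (STO M0): stack=[empty] mem=[9,0,0,0]
After op 11 (push 7): stack=[7] mem=[9,0,0,0]
After op 12 (RCL M3): stack=[7,0] mem=[9,0,0,0]
After op 13 (STO M0): stack=[7] mem=[0,0,0,0]
After op 14 (push 9): stack=[7,9] mem=[0,0,0,0]
After op 15 (+): stack=[16] mem=[0,0,0,0]
After op 16 (pop): stack=[empty] mem=[0,0,0,0]

Answer: (empty)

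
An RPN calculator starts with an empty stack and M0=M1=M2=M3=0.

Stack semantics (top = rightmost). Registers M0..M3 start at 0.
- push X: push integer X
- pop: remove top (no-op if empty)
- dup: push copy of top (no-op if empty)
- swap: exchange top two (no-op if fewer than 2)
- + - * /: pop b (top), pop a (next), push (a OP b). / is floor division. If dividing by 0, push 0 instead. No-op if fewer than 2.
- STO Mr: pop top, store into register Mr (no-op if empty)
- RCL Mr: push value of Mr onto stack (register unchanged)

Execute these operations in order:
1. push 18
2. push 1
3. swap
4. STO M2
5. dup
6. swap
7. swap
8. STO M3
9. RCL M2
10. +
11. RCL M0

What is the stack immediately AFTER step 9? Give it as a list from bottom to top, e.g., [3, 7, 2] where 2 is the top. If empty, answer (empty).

After op 1 (push 18): stack=[18] mem=[0,0,0,0]
After op 2 (push 1): stack=[18,1] mem=[0,0,0,0]
After op 3 (swap): stack=[1,18] mem=[0,0,0,0]
After op 4 (STO M2): stack=[1] mem=[0,0,18,0]
After op 5 (dup): stack=[1,1] mem=[0,0,18,0]
After op 6 (swap): stack=[1,1] mem=[0,0,18,0]
After op 7 (swap): stack=[1,1] mem=[0,0,18,0]
After op 8 (STO M3): stack=[1] mem=[0,0,18,1]
After op 9 (RCL M2): stack=[1,18] mem=[0,0,18,1]

[1, 18]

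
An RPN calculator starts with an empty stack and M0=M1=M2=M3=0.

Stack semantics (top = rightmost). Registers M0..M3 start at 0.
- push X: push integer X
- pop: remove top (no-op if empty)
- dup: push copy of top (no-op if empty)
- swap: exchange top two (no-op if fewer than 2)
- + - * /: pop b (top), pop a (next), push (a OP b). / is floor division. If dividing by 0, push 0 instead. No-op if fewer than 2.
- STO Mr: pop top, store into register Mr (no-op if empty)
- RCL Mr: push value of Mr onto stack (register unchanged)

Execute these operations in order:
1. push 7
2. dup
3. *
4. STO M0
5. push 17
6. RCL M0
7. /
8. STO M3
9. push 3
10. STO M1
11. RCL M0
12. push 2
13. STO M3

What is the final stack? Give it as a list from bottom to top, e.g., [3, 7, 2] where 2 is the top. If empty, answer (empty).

After op 1 (push 7): stack=[7] mem=[0,0,0,0]
After op 2 (dup): stack=[7,7] mem=[0,0,0,0]
After op 3 (*): stack=[49] mem=[0,0,0,0]
After op 4 (STO M0): stack=[empty] mem=[49,0,0,0]
After op 5 (push 17): stack=[17] mem=[49,0,0,0]
After op 6 (RCL M0): stack=[17,49] mem=[49,0,0,0]
After op 7 (/): stack=[0] mem=[49,0,0,0]
After op 8 (STO M3): stack=[empty] mem=[49,0,0,0]
After op 9 (push 3): stack=[3] mem=[49,0,0,0]
After op 10 (STO M1): stack=[empty] mem=[49,3,0,0]
After op 11 (RCL M0): stack=[49] mem=[49,3,0,0]
After op 12 (push 2): stack=[49,2] mem=[49,3,0,0]
After op 13 (STO M3): stack=[49] mem=[49,3,0,2]

Answer: [49]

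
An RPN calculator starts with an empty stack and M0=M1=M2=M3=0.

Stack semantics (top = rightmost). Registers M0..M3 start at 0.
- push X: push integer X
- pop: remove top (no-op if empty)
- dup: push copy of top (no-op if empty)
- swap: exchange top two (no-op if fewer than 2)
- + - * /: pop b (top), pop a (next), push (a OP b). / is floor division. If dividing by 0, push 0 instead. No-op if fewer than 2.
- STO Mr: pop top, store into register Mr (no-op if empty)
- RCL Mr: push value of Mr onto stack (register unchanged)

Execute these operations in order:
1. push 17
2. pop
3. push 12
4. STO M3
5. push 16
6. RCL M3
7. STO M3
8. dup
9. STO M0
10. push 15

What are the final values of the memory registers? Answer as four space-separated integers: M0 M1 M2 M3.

Answer: 16 0 0 12

Derivation:
After op 1 (push 17): stack=[17] mem=[0,0,0,0]
After op 2 (pop): stack=[empty] mem=[0,0,0,0]
After op 3 (push 12): stack=[12] mem=[0,0,0,0]
After op 4 (STO M3): stack=[empty] mem=[0,0,0,12]
After op 5 (push 16): stack=[16] mem=[0,0,0,12]
After op 6 (RCL M3): stack=[16,12] mem=[0,0,0,12]
After op 7 (STO M3): stack=[16] mem=[0,0,0,12]
After op 8 (dup): stack=[16,16] mem=[0,0,0,12]
After op 9 (STO M0): stack=[16] mem=[16,0,0,12]
After op 10 (push 15): stack=[16,15] mem=[16,0,0,12]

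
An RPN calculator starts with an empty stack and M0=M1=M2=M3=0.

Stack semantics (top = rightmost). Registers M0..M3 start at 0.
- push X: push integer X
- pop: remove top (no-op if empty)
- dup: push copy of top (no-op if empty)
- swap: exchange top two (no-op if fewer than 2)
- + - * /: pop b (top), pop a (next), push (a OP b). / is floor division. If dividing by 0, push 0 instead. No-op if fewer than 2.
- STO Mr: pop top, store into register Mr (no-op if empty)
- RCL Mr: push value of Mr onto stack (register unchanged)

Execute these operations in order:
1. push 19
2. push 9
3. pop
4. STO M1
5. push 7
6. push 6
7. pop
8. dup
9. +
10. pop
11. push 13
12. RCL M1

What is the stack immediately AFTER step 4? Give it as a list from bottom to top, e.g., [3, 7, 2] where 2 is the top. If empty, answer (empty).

After op 1 (push 19): stack=[19] mem=[0,0,0,0]
After op 2 (push 9): stack=[19,9] mem=[0,0,0,0]
After op 3 (pop): stack=[19] mem=[0,0,0,0]
After op 4 (STO M1): stack=[empty] mem=[0,19,0,0]

(empty)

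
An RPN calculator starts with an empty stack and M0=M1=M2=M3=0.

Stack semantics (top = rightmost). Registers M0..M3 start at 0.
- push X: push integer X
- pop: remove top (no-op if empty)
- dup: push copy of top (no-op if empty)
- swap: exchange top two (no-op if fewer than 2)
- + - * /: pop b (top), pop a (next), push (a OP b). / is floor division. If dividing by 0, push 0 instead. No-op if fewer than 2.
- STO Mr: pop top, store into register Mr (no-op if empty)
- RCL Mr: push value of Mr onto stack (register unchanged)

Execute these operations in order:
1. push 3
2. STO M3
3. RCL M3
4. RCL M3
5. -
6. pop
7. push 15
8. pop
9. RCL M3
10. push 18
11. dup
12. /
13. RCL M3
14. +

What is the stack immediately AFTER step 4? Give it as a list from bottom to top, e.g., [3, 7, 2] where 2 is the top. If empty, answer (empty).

After op 1 (push 3): stack=[3] mem=[0,0,0,0]
After op 2 (STO M3): stack=[empty] mem=[0,0,0,3]
After op 3 (RCL M3): stack=[3] mem=[0,0,0,3]
After op 4 (RCL M3): stack=[3,3] mem=[0,0,0,3]

[3, 3]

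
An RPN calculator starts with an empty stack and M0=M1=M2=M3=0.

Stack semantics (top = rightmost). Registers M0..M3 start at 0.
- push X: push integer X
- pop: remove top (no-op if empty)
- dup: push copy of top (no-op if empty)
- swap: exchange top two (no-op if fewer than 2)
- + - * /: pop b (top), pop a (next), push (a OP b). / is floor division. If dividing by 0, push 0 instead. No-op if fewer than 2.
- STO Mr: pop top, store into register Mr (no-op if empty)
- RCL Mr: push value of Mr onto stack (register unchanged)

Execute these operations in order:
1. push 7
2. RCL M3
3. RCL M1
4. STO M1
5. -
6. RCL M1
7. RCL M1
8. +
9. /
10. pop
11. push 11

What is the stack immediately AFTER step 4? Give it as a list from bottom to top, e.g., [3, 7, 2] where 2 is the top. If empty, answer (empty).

After op 1 (push 7): stack=[7] mem=[0,0,0,0]
After op 2 (RCL M3): stack=[7,0] mem=[0,0,0,0]
After op 3 (RCL M1): stack=[7,0,0] mem=[0,0,0,0]
After op 4 (STO M1): stack=[7,0] mem=[0,0,0,0]

[7, 0]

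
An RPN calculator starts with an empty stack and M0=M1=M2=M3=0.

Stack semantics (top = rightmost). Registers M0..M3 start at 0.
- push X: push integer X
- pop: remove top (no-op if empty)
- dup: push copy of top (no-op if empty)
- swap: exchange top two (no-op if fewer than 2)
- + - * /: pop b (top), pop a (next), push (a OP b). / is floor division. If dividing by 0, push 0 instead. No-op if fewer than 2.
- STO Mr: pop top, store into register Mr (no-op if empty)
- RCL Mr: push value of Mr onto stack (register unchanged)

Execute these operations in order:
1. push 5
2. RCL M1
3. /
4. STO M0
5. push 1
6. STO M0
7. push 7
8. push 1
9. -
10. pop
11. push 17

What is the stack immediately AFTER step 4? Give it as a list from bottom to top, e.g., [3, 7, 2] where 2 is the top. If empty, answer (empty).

After op 1 (push 5): stack=[5] mem=[0,0,0,0]
After op 2 (RCL M1): stack=[5,0] mem=[0,0,0,0]
After op 3 (/): stack=[0] mem=[0,0,0,0]
After op 4 (STO M0): stack=[empty] mem=[0,0,0,0]

(empty)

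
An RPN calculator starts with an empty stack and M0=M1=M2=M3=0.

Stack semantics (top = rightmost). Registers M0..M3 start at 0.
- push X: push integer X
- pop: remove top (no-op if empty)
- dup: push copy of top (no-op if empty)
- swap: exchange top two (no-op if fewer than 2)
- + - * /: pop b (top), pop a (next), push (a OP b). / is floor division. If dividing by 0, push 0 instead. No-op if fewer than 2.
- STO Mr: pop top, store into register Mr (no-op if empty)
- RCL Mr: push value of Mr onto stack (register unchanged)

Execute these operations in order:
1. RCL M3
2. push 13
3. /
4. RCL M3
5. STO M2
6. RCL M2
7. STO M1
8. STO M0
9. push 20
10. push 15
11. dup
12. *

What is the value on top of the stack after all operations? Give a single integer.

Answer: 225

Derivation:
After op 1 (RCL M3): stack=[0] mem=[0,0,0,0]
After op 2 (push 13): stack=[0,13] mem=[0,0,0,0]
After op 3 (/): stack=[0] mem=[0,0,0,0]
After op 4 (RCL M3): stack=[0,0] mem=[0,0,0,0]
After op 5 (STO M2): stack=[0] mem=[0,0,0,0]
After op 6 (RCL M2): stack=[0,0] mem=[0,0,0,0]
After op 7 (STO M1): stack=[0] mem=[0,0,0,0]
After op 8 (STO M0): stack=[empty] mem=[0,0,0,0]
After op 9 (push 20): stack=[20] mem=[0,0,0,0]
After op 10 (push 15): stack=[20,15] mem=[0,0,0,0]
After op 11 (dup): stack=[20,15,15] mem=[0,0,0,0]
After op 12 (*): stack=[20,225] mem=[0,0,0,0]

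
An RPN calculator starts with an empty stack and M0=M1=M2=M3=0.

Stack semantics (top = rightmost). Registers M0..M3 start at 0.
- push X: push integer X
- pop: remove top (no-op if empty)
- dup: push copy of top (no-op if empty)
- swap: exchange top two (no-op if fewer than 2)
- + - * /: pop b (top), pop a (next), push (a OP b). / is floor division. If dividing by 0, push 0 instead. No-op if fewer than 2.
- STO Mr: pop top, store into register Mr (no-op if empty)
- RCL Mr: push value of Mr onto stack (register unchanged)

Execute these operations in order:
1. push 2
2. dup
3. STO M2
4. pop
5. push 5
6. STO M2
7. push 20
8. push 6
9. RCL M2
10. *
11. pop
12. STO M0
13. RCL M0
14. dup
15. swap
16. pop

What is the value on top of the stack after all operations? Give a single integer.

After op 1 (push 2): stack=[2] mem=[0,0,0,0]
After op 2 (dup): stack=[2,2] mem=[0,0,0,0]
After op 3 (STO M2): stack=[2] mem=[0,0,2,0]
After op 4 (pop): stack=[empty] mem=[0,0,2,0]
After op 5 (push 5): stack=[5] mem=[0,0,2,0]
After op 6 (STO M2): stack=[empty] mem=[0,0,5,0]
After op 7 (push 20): stack=[20] mem=[0,0,5,0]
After op 8 (push 6): stack=[20,6] mem=[0,0,5,0]
After op 9 (RCL M2): stack=[20,6,5] mem=[0,0,5,0]
After op 10 (*): stack=[20,30] mem=[0,0,5,0]
After op 11 (pop): stack=[20] mem=[0,0,5,0]
After op 12 (STO M0): stack=[empty] mem=[20,0,5,0]
After op 13 (RCL M0): stack=[20] mem=[20,0,5,0]
After op 14 (dup): stack=[20,20] mem=[20,0,5,0]
After op 15 (swap): stack=[20,20] mem=[20,0,5,0]
After op 16 (pop): stack=[20] mem=[20,0,5,0]

Answer: 20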